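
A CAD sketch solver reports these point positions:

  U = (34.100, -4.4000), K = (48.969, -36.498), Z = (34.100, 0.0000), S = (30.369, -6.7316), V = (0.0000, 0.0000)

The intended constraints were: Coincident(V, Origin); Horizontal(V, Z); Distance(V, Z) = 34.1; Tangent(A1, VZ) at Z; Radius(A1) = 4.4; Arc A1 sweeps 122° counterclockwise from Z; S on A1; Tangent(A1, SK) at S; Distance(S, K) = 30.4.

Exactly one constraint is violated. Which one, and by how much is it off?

Distance(S, K) = 30.4 — off by 4.70.

V = (0.00, 0.00) ✓; V.y = 0.00, Z.y = 0.00 ✓; |VZ| = 34.10 ✓; ∠(UZ, ZV) = 90.00° ✓; |UZ| = 4.400 ✓; bearing(U→S) − bearing(U→Z) = 122.0° ✓; |US| = 4.400 ✓; ∠(US, SK) = 90.00° ✓; |SK| = 35.10 ✗.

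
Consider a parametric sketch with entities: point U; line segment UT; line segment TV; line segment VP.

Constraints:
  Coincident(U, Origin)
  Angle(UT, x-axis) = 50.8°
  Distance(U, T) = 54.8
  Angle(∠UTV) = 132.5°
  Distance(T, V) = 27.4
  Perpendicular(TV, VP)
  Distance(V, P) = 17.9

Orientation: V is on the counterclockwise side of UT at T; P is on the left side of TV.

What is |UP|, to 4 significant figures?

68.24

U is at the origin; UT runs at 50.8° with length 54.8, so T = 54.8·(cos 50.8°, sin 50.8°) = (34.64, 42.47). ∠UTV = 132.5°, so TV runs at 50.8° + (180° − 132.5°) = 98.30° from the x-axis; with |TV| = 27.4, V = T + 27.4·(cos 98.30°, sin 98.30°) = (30.68, 69.58). TV ⟂ VP; with |VP| = 17.9 on the left of TV, P = V + 17.9·(-0.9895, -0.1444) = (12.97, 67.00). Then |UP| = |P − U| = 68.24.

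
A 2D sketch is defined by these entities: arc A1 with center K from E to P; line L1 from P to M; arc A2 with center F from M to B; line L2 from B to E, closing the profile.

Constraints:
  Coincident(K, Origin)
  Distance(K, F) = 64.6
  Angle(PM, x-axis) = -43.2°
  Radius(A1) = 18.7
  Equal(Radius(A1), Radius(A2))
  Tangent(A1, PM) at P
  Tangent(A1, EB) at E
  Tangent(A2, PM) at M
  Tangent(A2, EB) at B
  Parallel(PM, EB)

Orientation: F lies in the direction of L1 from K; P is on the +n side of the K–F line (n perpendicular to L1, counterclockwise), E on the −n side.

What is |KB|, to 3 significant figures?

67.3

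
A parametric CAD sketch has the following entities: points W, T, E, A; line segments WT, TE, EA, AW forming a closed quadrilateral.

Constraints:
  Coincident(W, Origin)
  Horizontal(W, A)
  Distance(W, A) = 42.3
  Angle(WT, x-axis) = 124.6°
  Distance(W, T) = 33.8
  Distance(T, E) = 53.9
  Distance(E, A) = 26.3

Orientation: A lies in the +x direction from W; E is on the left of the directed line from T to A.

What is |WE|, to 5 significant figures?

42.814

Checks: |TE| = 53.90 ✓; |EA| = 26.30 ✓.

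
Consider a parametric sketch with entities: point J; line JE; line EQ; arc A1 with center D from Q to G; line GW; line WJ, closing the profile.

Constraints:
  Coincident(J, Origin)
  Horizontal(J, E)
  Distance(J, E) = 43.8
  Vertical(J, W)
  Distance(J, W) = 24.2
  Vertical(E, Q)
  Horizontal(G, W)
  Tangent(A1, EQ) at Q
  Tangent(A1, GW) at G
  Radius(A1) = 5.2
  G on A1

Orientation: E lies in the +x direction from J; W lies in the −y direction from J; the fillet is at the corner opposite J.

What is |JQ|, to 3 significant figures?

47.7

J is at the origin; JE is horizontal with |JE| = 43.8 and E on the +x side, so E = (43.8, 0.00). J and W share the same x with |JW| = 24.2 and W on the −y side, so W = (0.00, -24.2). The virtual corner opposite J is at (43.8, -24.2). A1 meets EQ tangentially, so DQ is at right angles to EQ and tangency of A1 to GW means the radius DG is perpendicular to GW, with radius 5.2, so the center D sits 5.2 in from both sides at D = (38.6, -19.0). That places the tangent points at Q = (43.8, -19.0) on EQ and G = (38.6, -24.2) on GW. Then |JQ| = |Q − J| = 47.7.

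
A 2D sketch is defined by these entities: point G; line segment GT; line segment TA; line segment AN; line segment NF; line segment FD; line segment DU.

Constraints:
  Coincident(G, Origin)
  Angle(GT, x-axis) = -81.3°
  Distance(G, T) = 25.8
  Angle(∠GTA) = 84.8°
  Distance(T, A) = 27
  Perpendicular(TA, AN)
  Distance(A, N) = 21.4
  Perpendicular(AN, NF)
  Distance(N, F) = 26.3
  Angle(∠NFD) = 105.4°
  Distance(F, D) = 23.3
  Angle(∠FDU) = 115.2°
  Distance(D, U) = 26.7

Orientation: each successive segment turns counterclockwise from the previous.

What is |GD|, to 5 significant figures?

27.878

G is at the origin; GT runs at -81.3° with length 25.8, so T = (3.9025, -25.503). ∠GTA = 84.8° gives TA at 13.900° from the x-axis; with |TA| = 27.0, A = (30.112, -19.017). TA ⟂ AN, so AN runs at 103.90°; with |AN| = 21.4, N = (24.971, 1.7563). The perpendicularity gives NF at right angles to AN, so NF runs at -166.10°; with |NF| = 26.3, F = (-0.55885, -4.5616). ∠NFD = 105.4° gives FD at -91.500° from the x-axis; with |FD| = 23.3, D = (-1.1688, -27.854). Then |GD| = |D − G| = 27.878.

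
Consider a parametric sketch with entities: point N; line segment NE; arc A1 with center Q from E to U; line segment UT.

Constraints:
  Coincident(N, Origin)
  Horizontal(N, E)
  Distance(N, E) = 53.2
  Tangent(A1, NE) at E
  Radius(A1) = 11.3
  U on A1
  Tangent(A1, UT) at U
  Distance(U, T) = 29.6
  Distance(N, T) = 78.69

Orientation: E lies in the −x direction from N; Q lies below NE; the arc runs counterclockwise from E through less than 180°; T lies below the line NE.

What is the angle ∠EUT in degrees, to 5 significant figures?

138.72°

Checks: ∠(QE, EN) = 90.00° ✓; |QU| = 11.30 ✓; ∠(QU, UT) = 90.00° ✓; |UT| = 29.60 ✓; |NT| = 78.69 ✓.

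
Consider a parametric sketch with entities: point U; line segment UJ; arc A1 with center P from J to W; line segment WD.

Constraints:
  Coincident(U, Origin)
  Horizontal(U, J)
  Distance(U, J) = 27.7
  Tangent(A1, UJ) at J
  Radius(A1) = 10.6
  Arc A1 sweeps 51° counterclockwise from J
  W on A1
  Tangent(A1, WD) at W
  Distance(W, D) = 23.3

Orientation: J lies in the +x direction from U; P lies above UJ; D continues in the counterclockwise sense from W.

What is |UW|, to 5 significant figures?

36.152

U is at the origin; U and J share the same y with |UJ| = 27.7 and J on the +x side, so J = (27.700, 0.0000). Tangency of A1 to UJ means the radius PJ is perpendicular to UJ, so P = J + (0, 10.6) = (27.700, 10.600). On A1, J sits at bearing -90° from P; a 51° counterclockwise sweep puts W at bearing -39°, so W = P + 10.6·(cos -39°, sin -39°) = (35.938, 3.9292). Then |UW| = |W − U| = 36.152.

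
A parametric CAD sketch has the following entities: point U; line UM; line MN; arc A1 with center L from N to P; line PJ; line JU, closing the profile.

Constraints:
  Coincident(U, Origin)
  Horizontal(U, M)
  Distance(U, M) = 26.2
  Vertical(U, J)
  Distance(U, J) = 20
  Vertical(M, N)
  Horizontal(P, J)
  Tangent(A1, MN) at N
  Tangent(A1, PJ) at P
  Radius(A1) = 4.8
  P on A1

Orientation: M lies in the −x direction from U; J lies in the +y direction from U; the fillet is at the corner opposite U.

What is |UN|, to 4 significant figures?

30.29

U is at the origin; UM is horizontal with |UM| = 26.2 and M on the −x side, so M = (-26.20, 0.000). UJ is vertical with |UJ| = 20.0 and J on the +y side, so J = (0.000, 20.00). The virtual corner opposite U is at (-26.20, 20.00). A1 meets MN tangentially, so LN is at right angles to MN and since A1 is tangent to PJ there, LP ⟂ PJ, with radius 4.8, so the center L sits 4.8 in from both sides at L = (-21.40, 15.20). That places the tangent points at N = (-26.20, 15.20) on MN and P = (-21.40, 20.00) on PJ. Then |UN| = |N − U| = 30.29.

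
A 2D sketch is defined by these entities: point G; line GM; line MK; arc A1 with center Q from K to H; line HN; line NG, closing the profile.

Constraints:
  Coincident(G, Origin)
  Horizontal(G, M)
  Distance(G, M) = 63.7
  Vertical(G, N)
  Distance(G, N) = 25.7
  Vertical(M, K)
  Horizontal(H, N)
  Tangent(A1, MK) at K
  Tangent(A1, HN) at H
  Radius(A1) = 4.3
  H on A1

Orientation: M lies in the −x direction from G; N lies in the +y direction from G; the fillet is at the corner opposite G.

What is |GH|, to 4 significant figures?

64.72

The virtual corner opposite G is at (-63.70, 25.70). Tangency of A1 to MK means the radius QK is perpendicular to MK and tangency of A1 to HN means the radius QH is perpendicular to HN, with radius 4.3, so the center Q sits 4.3 in from both sides at Q = (-59.40, 21.40). That places the tangent points at K = (-63.70, 21.40) on MK and H = (-59.40, 25.70) on HN. Then |GH| = |H − G| = 64.72.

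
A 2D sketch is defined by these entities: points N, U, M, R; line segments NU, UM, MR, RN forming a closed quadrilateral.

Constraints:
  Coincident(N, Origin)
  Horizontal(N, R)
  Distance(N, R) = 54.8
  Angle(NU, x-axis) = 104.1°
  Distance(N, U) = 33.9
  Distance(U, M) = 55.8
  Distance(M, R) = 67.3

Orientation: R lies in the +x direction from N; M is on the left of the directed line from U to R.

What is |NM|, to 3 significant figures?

75.0

Checks: |UM| = 55.80 ✓; |MR| = 67.30 ✓.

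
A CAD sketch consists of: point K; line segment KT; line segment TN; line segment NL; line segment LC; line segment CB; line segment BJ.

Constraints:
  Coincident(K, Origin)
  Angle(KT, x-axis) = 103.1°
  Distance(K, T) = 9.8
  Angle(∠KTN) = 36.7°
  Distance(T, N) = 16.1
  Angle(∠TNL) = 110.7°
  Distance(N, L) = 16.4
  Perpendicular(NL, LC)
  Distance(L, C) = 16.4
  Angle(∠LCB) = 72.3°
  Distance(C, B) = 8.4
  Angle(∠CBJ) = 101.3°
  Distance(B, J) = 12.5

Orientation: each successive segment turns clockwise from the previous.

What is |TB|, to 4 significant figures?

14.14

K is at the origin; KT runs at 103.1° with length 9.8, so T = (-2.221, 9.545). ∠KTN = 36.7° gives TN at -40.20° from the x-axis; with |TN| = 16.1, N = (10.08, -0.8469). ∠TNL = 110.7° gives NL at -109.5° from the x-axis; with |NL| = 16.4, L = (4.602, -16.31). NL ⟂ LC, so LC runs at 160.5°; with |LC| = 16.4, C = (-10.86, -10.83). ∠LCB = 72.3° gives CB at 52.80° from the x-axis; with |CB| = 8.4, B = (-5.779, -4.141). Then |TB| = |B − T| = 14.14.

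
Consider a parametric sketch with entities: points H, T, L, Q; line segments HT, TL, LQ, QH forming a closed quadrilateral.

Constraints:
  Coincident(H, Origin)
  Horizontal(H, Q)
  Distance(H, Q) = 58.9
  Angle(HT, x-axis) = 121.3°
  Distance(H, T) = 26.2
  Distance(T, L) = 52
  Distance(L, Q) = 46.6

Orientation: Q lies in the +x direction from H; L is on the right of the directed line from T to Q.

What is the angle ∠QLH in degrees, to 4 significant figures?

104.9°

H is at the origin; HQ is horizontal with |HQ| = 58.9 and Q in +x, so Q = (58.9, 0). HT runs at 121.3° with |HT| = 26.2, so T = (-13.61, 22.39). L is determined by |TL| = 52.0 and |LQ| = 46.6 together: it lies at the intersection of circle(T, 52.0) and circle(Q, 46.6). With |TQ| = 75.89, the foot of the radical line on TQ is 41.45 from T and the perpendicular offset is √(52.0² − 41.45²) = 31.40. Taking the right-of-TQ solution: L = (16.73, -19.84).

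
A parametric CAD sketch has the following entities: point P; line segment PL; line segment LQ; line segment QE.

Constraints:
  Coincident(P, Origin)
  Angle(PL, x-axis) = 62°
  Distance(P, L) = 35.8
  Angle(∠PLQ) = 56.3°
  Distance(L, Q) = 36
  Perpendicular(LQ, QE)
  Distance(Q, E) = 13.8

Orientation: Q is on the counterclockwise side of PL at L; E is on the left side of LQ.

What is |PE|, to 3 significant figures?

22.7

P is at the origin; PL runs at 62.0° with length 35.8, so L = 35.8·(cos 62.0°, sin 62.0°) = (16.8, 31.6). ∠PLQ = 56.3°, so LQ runs at 62.0° + (180° − 56.3°) = 186° from the x-axis; with |LQ| = 36.0, Q = L + 36.0·(cos 186°, sin 186°) = (-19.0, 28.0). LQ ⟂ QE; with |QE| = 13.8 on the left of LQ, E = Q + 13.8·(0.0993, -0.995) = (-17.6, 14.3). Then |PE| = |E − P| = 22.7.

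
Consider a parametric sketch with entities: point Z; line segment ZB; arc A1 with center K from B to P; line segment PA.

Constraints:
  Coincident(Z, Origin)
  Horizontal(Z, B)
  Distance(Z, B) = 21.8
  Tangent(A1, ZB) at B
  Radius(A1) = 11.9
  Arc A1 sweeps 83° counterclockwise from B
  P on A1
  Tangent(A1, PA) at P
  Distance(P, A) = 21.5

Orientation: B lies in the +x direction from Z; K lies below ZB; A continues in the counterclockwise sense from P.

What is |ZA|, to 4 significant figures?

32.63

Z is at the origin; Z and B share the same y with |ZB| = 21.8 and B on the +x side, so B = (21.80, 0.000). Tangency of A1 to ZB means the radius KB is perpendicular to ZB, so K = B + (0, -11.9) = (21.80, -11.90). On A1, B sits at bearing 90° from K; an 83° counterclockwise sweep puts P at bearing 173°, so P = K + 11.9·(cos 173°, sin 173°) = (9.989, -10.45). The tangent condition forces KP to be normal to PA, so PA runs along (−sin 173°, cos 173°); with |PA| = 21.5, A = (7.369, -31.79). Then |ZA| = |A − Z| = 32.63.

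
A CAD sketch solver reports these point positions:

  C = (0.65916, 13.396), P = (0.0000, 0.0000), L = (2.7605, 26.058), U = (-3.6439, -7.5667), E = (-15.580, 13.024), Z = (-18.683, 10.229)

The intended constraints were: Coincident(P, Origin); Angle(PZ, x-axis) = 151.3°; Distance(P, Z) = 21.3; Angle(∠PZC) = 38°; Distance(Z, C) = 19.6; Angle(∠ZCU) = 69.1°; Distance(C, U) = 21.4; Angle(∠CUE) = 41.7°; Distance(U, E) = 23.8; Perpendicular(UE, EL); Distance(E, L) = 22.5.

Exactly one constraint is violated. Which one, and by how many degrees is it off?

Perpendicular(UE, EL) — off by 5.30°.

P = (0.00, 0.00) ✓; PZ at 151.3° ✓; |PZ| = 21.30 ✓; ∠PZC = 38.00° ✓; |ZC| = 19.60 ✓; ∠ZCU = 69.10° ✓; |CU| = 21.40 ✓; ∠CUE = 41.70° ✓; |UE| = 23.80 ✓; ∠(UE, EL) = 84.70° ✗; |EL| = 22.50 ✓.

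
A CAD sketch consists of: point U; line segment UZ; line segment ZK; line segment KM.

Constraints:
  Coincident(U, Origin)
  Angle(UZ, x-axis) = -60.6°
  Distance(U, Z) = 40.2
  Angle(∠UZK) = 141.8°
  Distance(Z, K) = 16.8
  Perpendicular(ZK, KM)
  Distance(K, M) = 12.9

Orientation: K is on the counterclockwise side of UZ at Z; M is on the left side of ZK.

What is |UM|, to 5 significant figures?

49.848

U is at the origin; UZ runs at -60.6° with length 40.2, so Z = 40.2·(cos -60.6°, sin -60.6°) = (19.734, -35.023). ∠UZK = 141.8°, so ZK runs at -60.6° + (180° − 141.8°) = -22.400° from the x-axis; with |ZK| = 16.8, K = Z + 16.8·(cos -22.400°, sin -22.400°) = (35.267, -41.425). ZK ⟂ KM; with |KM| = 12.9 on the left of ZK, M = K + 12.9·(0.38107, 0.92455) = (40.183, -29.498). Then |UM| = |M − U| = 49.848.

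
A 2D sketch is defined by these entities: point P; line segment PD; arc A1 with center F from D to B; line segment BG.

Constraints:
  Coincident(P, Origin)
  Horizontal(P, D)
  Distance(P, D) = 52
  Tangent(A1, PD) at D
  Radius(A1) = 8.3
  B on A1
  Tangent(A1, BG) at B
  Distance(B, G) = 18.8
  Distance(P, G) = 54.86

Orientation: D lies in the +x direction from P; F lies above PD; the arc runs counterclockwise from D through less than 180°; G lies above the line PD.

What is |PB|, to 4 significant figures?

60.07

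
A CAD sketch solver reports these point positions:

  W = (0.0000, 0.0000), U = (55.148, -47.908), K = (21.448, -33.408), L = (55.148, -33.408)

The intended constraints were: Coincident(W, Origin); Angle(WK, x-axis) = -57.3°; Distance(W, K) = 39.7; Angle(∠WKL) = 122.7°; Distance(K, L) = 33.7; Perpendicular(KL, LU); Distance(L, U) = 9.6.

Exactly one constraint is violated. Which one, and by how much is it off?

Distance(L, U) = 9.6 — off by 4.90.

W = (0.00, 0.00) ✓; WK at -57.30° ✓; |WK| = 39.70 ✓; ∠WKL = 122.7° ✓; |KL| = 33.70 ✓; ∠(KL, LU) = 90.00° ✓; |LU| = 14.50 ✗.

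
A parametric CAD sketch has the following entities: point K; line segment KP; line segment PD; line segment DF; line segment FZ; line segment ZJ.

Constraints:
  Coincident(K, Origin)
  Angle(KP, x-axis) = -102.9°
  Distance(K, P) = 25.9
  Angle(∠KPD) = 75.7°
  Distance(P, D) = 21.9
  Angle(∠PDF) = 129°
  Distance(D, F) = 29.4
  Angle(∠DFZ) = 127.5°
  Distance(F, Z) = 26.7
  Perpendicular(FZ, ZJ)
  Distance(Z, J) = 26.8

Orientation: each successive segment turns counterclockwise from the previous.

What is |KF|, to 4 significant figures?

34.08

K is at the origin; KP runs at -102.9° with length 25.9, so P = (-5.782, -25.25). ∠KPD = 75.7° gives PD at 1.400° from the x-axis; with |PD| = 21.9, D = (16.11, -24.71). ∠PDF = 129.0° gives DF at 52.40° from the x-axis; with |DF| = 29.4, F = (34.05, -1.418). Then |KF| = |F − K| = 34.08.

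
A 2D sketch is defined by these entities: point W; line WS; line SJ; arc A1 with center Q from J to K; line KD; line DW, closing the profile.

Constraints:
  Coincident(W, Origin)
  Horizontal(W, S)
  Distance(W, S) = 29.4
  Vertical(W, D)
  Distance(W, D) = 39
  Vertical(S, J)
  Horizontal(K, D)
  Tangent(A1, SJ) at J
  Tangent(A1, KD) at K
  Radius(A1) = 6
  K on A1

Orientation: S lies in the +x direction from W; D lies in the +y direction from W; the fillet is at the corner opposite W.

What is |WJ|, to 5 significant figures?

44.197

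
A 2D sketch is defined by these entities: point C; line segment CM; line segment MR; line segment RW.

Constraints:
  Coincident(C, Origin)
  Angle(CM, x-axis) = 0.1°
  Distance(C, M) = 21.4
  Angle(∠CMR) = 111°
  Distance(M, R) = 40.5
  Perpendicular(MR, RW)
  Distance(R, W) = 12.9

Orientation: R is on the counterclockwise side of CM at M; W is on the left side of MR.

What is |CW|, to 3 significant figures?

48.7

∠CMR = 111.0°, so MR runs at 0.1° + (180° − 111.0°) = 69.1° from the x-axis; with |MR| = 40.5, R = M + 40.5·(cos 69.1°, sin 69.1°) = (35.8, 37.9). The perpendicularity gives RW at right angles to MR; with |RW| = 12.9 on the left of MR, W = R + 12.9·(-0.934, 0.357) = (23.8, 42.5). Then |CW| = |W − C| = 48.7.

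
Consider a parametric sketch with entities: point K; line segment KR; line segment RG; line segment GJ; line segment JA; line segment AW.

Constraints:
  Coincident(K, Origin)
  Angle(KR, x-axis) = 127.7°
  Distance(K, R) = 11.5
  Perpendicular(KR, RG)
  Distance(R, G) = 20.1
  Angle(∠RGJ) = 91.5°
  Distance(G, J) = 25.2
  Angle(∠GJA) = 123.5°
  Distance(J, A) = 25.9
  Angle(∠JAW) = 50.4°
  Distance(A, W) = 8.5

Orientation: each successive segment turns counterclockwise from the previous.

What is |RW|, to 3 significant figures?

31.6

K is at the origin; KR runs at 127.7° with length 11.5, so R = (-7.03, 9.10). KR ⟂ RG, so RG runs at -142°; with |RG| = 20.1, G = (-22.9, -3.19). ∠RGJ = 91.5° gives GJ at -53.8° from the x-axis; with |GJ| = 25.2, J = (-8.05, -23.5). ∠GJA = 123.5° gives JA at 2.70° from the x-axis; with |JA| = 25.9, A = (17.8, -22.3). ∠JAW = 50.4° gives AW at 132° from the x-axis; with |AW| = 8.5, W = (12.1, -16.0). Then |RW| = |W − R| = 31.6.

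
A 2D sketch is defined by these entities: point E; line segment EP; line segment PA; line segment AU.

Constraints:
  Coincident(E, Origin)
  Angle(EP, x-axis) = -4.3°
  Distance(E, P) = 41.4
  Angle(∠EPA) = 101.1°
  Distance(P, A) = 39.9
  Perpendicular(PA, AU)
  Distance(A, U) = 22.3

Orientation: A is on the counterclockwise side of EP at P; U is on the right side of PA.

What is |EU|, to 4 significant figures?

79.06

E is at the origin; EP runs at -4.3° with length 41.4, so P = 41.4·(cos -4.3°, sin -4.3°) = (41.28, -3.104). ∠EPA = 101.1°, so PA runs at -4.3° + (180° − 101.1°) = 74.60° from the x-axis; with |PA| = 39.9, A = P + 39.9·(cos 74.60°, sin 74.60°) = (51.88, 35.36). PA ⟂ AU; with |AU| = 22.3 on the right of PA, U = A + 22.3·(0.9641, -0.2656) = (73.38, 29.44). Then |EU| = |U − E| = 79.06.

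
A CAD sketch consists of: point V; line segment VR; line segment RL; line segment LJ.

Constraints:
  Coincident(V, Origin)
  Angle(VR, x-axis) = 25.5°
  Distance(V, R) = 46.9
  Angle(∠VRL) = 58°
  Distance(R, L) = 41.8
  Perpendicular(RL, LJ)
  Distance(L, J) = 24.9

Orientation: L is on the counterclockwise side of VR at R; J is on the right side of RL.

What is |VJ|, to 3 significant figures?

66.9

V is at the origin; VR runs at 25.5° with length 46.9, so R = 46.9·(cos 25.5°, sin 25.5°) = (42.3, 20.2). ∠VRL = 58.0°, so RL runs at 25.5° + (180° − 58.0°) = 148° from the x-axis; with |RL| = 41.8, L = R + 41.8·(cos 148°, sin 148°) = (7.08, 42.7). The perpendicularity gives LJ at right angles to RL; with |LJ| = 24.9 on the right of RL, J = L + 24.9·(0.537, 0.843) = (20.5, 63.7). Then |VJ| = |J − V| = 66.9.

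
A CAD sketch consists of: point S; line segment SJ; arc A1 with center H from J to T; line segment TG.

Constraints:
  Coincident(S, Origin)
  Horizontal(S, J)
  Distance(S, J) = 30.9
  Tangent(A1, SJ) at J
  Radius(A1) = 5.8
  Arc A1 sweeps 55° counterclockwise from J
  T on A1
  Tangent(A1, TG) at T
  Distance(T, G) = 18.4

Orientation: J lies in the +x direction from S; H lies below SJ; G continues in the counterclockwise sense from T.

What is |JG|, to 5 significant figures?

23.283

S is at the origin; S and J share the same y with |SJ| = 30.9 and J on the +x side, so J = (30.900, 0.0000). Tangency of A1 to SJ means the radius HJ is perpendicular to SJ, so H = J + (0, -5.8) = (30.900, -5.8000). On A1, J sits at bearing 90° from H; a 55° counterclockwise sweep puts T at bearing 145°, so T = H + 5.8·(cos 145°, sin 145°) = (26.149, -2.4733). Since A1 is tangent to TG there, HT ⟂ TG, so TG runs along (−sin 145°, cos 145°); with |TG| = 18.4, G = (15.595, -17.546). Then |JG| = |G − J| = 23.283.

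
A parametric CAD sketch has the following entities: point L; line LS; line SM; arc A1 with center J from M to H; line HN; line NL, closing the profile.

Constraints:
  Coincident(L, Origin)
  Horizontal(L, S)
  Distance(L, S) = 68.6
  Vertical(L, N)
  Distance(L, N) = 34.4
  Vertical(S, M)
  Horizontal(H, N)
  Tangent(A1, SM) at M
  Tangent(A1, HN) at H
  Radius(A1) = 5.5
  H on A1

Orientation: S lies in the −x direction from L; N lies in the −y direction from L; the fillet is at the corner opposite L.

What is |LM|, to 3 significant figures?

74.4

The virtual corner opposite L is at (-68.6, -34.4). A1 meets SM tangentially, so JM is at right angles to SM and the tangent condition forces JH to be normal to HN, with radius 5.5, so the center J sits 5.5 in from both sides at J = (-63.1, -28.9). That places the tangent points at M = (-68.6, -28.9) on SM and H = (-63.1, -34.4) on HN. Then |LM| = |M − L| = 74.4.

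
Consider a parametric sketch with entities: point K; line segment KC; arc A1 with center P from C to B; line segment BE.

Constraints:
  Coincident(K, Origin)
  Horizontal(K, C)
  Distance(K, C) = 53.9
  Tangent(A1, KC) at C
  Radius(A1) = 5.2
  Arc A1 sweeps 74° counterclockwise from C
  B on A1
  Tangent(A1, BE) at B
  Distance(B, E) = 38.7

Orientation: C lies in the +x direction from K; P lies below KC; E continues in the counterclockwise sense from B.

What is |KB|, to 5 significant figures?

49.046

Since A1 is tangent to KC there, PC ⟂ KC, so P = C + (0, -5.2) = (53.900, -5.2000). On A1, C sits at bearing 90° from P; a 74° counterclockwise sweep puts B at bearing 164°, so B = P + 5.2·(cos 164°, sin 164°) = (48.901, -3.7667). Then |KB| = |B − K| = 49.046.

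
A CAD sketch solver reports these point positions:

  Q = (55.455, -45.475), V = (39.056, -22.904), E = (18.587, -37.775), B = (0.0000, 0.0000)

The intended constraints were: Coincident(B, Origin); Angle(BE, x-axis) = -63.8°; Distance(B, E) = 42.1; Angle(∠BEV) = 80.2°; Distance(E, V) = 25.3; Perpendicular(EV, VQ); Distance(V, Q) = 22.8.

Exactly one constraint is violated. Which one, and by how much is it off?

Distance(V, Q) = 22.8 — off by 5.10.

B = (0.00, 0.00) ✓; BE at -63.80° ✓; |BE| = 42.10 ✓; ∠BEV = 80.20° ✓; |EV| = 25.30 ✓; ∠(EV, VQ) = 90.00° ✓; |VQ| = 27.90 ✗.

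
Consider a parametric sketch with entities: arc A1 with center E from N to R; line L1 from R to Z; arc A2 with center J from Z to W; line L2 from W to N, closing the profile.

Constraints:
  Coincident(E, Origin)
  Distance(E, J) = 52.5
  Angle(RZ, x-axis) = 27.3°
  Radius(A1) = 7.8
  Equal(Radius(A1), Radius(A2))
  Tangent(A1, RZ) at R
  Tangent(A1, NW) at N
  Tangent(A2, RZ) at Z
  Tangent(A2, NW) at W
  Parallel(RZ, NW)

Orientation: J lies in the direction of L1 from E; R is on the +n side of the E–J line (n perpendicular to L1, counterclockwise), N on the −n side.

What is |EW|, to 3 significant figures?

53.1

The slot axis is L1's direction at 27.3°, so u = (cos 27.3°, sin 27.3°) = (0.889, 0.459) and n = (−sin 27.3°, cos 27.3°) = (-0.459, 0.889). E is at the origin and J lies 52.5 along u from E, so J = 52.5·u = (46.7, 24.1). Tangency of A1 to both parallel lines with radius 7.8 puts R and N at E ± 7.8·n: R = (-3.58, 6.93), N = (3.58, -6.93). Equal radii place Z and W the same way about J: Z = J + 7.8·n = (43.1, 31.0), W = J − 7.8·n = (50.2, 17.1). Then |EW| = |W − E| = 53.1.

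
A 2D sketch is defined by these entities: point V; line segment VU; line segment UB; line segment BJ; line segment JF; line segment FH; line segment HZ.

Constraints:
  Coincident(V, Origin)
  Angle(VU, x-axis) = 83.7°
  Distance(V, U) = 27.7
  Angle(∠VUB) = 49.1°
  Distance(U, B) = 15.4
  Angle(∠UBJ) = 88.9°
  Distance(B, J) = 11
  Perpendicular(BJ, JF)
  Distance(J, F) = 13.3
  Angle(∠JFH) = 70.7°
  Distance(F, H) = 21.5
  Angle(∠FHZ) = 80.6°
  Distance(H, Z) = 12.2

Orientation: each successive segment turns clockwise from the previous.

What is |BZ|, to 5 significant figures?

5.6657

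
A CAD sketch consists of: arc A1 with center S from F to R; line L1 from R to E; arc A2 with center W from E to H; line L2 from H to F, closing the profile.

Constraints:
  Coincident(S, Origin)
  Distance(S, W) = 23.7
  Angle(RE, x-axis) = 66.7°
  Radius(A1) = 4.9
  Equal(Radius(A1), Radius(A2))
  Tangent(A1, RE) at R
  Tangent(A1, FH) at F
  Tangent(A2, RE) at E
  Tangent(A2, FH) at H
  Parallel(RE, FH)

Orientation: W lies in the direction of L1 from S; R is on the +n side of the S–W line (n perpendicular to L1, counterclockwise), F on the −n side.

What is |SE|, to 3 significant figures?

24.2

The slot axis is L1's direction at 66.7°, so u = (cos 66.7°, sin 66.7°) = (0.396, 0.918) and n = (−sin 66.7°, cos 66.7°) = (-0.918, 0.396). S is at the origin and W lies 23.7 along u from S, so W = 23.7·u = (9.37, 21.8). Tangency of A1 to both parallel lines with radius 4.9 puts R and F at S ± 4.9·n: R = (-4.50, 1.94), F = (4.50, -1.94). Equal radii place E and H the same way about W: E = W + 4.9·n = (4.87, 23.7), H = W − 4.9·n = (13.9, 19.8). Then |SE| = |E − S| = 24.2.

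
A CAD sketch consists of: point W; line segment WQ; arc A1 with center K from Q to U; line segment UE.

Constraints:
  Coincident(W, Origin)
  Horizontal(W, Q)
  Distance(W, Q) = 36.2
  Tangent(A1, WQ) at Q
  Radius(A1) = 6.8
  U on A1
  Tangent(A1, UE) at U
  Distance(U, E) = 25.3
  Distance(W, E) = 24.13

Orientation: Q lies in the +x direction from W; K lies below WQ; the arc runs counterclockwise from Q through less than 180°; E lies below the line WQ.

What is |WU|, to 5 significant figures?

31.438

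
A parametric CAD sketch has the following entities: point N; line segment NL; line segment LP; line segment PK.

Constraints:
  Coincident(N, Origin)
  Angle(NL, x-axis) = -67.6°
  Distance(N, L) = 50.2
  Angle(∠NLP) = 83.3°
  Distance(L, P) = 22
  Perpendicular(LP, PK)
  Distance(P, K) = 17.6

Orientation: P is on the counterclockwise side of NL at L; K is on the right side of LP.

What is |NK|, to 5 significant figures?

69.362

N is at the origin; NL runs at -67.6° with length 50.2, so L = 50.2·(cos -67.6°, sin -67.6°) = (19.130, -46.412). ∠NLP = 83.3°, so LP runs at -67.6° + (180° − 83.3°) = 29.100° from the x-axis; with |LP| = 22.0, P = L + 22.0·(cos 29.100°, sin 29.100°) = (38.353, -35.713). LP ⟂ PK; with |PK| = 17.6 on the right of LP, K = P + 17.6·(0.48634, -0.87377) = (46.912, -51.091). Then |NK| = |K − N| = 69.362.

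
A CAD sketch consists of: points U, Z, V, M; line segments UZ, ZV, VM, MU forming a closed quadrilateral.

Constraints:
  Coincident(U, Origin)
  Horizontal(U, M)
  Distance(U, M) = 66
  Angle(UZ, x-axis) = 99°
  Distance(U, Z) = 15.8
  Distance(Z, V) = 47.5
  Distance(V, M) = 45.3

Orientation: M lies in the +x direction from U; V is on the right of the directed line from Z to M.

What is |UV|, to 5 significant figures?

34.450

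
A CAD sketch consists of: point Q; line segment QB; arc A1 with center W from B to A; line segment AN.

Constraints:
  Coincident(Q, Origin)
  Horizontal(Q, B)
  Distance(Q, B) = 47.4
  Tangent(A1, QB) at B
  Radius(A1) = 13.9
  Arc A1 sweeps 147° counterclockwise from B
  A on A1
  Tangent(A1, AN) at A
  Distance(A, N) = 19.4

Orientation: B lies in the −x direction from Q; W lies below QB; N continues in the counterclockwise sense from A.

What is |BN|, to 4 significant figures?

37.16

Q is at the origin; Q and B share the same y with |QB| = 47.4 and B on the −x side, so B = (-47.40, 0.000). The tangent condition forces WB to be normal to QB, so W = B + (0, -13.9) = (-47.40, -13.90). On A1, B sits at bearing 90° from W; a 147° counterclockwise sweep puts A at bearing 237°, so A = W + 13.9·(cos 237°, sin 237°) = (-54.97, -25.56). Since A1 is tangent to AN there, WA ⟂ AN, so AN runs along (−sin 237°, cos 237°); with |AN| = 19.4, N = (-38.70, -36.12). Then |BN| = |N − B| = 37.16.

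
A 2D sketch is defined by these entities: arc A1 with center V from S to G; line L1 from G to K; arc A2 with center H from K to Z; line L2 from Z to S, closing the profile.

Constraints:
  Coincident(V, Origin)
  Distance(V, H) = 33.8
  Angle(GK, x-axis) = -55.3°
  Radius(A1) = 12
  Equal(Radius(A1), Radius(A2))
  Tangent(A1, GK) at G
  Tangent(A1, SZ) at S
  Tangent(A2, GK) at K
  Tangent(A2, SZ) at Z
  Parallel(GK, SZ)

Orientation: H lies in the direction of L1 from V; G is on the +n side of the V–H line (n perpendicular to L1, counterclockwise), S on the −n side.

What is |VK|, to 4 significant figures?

35.87

The slot axis is L1's direction at -55.3°, so u = (cos -55.3°, sin -55.3°) = (0.5693, -0.8221) and n = (−sin -55.3°, cos -55.3°) = (0.8221, 0.5693). V is at the origin and H lies 33.8 along u from V, so H = 33.8·u = (19.24, -27.79). Tangency of A1 to both parallel lines with radius 12.0 puts G and S at V ± 12.0·n: G = (9.866, 6.831), S = (-9.866, -6.831). Equal radii place K and Z the same way about H: K = H + 12.0·n = (29.11, -20.96), Z = H − 12.0·n = (9.376, -34.62). Then |VK| = |K − V| = 35.87.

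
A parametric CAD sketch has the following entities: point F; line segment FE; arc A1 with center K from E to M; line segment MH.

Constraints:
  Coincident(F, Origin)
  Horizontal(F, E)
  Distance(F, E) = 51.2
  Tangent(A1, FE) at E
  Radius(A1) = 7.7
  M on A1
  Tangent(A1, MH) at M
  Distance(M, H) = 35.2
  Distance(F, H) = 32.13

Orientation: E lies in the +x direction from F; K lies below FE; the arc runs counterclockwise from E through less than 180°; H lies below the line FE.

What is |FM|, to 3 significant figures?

46.1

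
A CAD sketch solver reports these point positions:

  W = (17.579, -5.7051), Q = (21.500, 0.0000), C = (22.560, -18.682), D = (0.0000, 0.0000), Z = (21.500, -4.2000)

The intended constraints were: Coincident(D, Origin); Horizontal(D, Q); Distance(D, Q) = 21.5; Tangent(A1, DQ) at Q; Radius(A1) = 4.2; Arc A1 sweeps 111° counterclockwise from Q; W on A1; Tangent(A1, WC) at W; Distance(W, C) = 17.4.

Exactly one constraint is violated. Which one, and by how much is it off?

Distance(W, C) = 17.4 — off by 3.50.

D = (0.00, 0.00) ✓; D.y = 0.00, Q.y = 0.00 ✓; |DQ| = 21.50 ✓; ∠(ZQ, QD) = 90.00° ✓; |ZQ| = 4.200 ✓; bearing(Z→W) − bearing(Z→Q) = 111.0° ✓; |ZW| = 4.200 ✓; ∠(ZW, WC) = 90.00° ✓; |WC| = 13.90 ✗.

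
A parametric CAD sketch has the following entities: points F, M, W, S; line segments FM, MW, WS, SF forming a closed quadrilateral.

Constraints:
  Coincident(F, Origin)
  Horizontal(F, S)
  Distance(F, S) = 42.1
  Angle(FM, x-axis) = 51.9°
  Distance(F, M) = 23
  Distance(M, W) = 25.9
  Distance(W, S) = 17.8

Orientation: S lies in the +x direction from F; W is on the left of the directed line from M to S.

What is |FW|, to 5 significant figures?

43.816

Checks: |MW| = 25.90 ✓; |WS| = 17.80 ✓.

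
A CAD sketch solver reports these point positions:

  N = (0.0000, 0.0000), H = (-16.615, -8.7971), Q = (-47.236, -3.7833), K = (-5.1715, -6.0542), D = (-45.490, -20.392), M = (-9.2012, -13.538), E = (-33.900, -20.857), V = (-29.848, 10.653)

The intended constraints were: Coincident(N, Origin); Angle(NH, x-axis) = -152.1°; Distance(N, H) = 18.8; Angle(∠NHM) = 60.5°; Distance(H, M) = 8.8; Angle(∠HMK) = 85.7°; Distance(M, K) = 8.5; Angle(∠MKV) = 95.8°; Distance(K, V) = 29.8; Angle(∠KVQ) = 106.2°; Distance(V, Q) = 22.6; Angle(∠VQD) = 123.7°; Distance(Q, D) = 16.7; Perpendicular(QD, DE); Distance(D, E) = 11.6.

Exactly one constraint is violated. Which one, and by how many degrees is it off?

Perpendicular(QD, DE) — off by 8.30°.

N = (0.00, 0.00) ✓; NH at -152.1° ✓; |NH| = 18.80 ✓; ∠NHM = 60.50° ✓; |HM| = 8.800 ✓; ∠HMK = 85.70° ✓; |MK| = 8.500 ✓; ∠MKV = 95.80° ✓; |KV| = 29.80 ✓; ∠KVQ = 106.2° ✓; |VQ| = 22.60 ✓; ∠VQD = 123.7° ✓; |QD| = 16.70 ✓; ∠(QD, DE) = 81.70° ✗; |DE| = 11.60 ✓.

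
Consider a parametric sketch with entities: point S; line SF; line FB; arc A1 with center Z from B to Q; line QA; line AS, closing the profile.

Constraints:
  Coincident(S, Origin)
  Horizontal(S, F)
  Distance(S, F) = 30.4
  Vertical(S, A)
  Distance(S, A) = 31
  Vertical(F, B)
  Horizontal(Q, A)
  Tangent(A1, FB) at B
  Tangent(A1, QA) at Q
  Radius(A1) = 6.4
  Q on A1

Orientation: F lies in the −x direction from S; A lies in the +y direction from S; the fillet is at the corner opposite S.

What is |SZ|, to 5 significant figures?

34.368

S and A share the same x with |SA| = 31.0 and A on the +y side, so A = (0.0000, 31.000). The virtual corner opposite S is at (-30.400, 31.000). A1 meets FB tangentially, so ZB is at right angles to FB and since A1 is tangent to QA there, ZQ ⟂ QA, with radius 6.4, so the center Z sits 6.4 in from both sides at Z = (-24.000, 24.600). Then |SZ| = |Z − S| = 34.368.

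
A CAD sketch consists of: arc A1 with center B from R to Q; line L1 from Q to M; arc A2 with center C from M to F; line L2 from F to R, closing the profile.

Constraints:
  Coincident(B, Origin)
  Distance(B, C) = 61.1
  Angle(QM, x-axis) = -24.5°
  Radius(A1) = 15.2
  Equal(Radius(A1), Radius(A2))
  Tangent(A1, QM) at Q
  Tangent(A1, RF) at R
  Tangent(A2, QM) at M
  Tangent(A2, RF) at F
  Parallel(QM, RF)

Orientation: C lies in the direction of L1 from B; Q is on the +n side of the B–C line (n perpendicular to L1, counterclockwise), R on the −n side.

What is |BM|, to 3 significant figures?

63.0

The slot axis is L1's direction at -24.5°, so u = (cos -24.5°, sin -24.5°) = (0.910, -0.415) and n = (−sin -24.5°, cos -24.5°) = (0.415, 0.910). B is at the origin and C lies 61.1 along u from B, so C = 61.1·u = (55.6, -25.3). Tangency of A1 to both parallel lines with radius 15.2 puts Q and R at B ± 15.2·n: Q = (6.30, 13.8), R = (-6.30, -13.8). Equal radii place M and F the same way about C: M = C + 15.2·n = (61.9, -11.5), F = C − 15.2·n = (49.3, -39.2). Then |BM| = |M − B| = 63.0.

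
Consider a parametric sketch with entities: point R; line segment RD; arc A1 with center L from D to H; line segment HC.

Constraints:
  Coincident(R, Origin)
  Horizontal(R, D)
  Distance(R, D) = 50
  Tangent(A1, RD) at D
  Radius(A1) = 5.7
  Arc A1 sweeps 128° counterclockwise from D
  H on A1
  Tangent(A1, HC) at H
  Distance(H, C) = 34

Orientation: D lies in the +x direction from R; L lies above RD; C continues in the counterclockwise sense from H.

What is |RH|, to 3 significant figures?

55.3

R is at the origin; RD is horizontal with |RD| = 50.0 and D on the +x side, so D = (50.0, 0.00). The tangent condition forces LD to be normal to RD, so L = D + (0, 5.7) = (50.0, 5.70). On A1, D sits at bearing -90° from L; a 128° counterclockwise sweep puts H at bearing 38°, so H = L + 5.7·(cos 38°, sin 38°) = (54.5, 9.21). Then |RH| = |H − R| = 55.3.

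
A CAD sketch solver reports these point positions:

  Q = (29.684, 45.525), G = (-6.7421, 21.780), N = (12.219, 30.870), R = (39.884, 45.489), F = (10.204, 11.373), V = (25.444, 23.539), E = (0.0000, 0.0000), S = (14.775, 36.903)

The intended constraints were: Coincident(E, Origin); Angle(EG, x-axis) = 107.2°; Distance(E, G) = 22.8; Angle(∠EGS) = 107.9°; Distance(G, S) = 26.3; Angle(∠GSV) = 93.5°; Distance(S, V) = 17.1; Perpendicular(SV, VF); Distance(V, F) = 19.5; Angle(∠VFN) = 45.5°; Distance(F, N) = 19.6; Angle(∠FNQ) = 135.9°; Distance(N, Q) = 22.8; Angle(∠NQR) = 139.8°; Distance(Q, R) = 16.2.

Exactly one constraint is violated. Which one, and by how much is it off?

Distance(Q, R) = 16.2 — off by 6.00.

E = (0.00, 0.00) ✓; EG at 107.2° ✓; |EG| = 22.80 ✓; ∠EGS = 107.9° ✓; |GS| = 26.30 ✓; ∠GSV = 93.50° ✓; |SV| = 17.10 ✓; ∠(SV, VF) = 90.00° ✓; |VF| = 19.50 ✓; ∠VFN = 45.50° ✓; |FN| = 19.60 ✓; ∠FNQ = 135.9° ✓; |NQ| = 22.80 ✓; ∠NQR = 139.8° ✓; |QR| = 10.20 ✗.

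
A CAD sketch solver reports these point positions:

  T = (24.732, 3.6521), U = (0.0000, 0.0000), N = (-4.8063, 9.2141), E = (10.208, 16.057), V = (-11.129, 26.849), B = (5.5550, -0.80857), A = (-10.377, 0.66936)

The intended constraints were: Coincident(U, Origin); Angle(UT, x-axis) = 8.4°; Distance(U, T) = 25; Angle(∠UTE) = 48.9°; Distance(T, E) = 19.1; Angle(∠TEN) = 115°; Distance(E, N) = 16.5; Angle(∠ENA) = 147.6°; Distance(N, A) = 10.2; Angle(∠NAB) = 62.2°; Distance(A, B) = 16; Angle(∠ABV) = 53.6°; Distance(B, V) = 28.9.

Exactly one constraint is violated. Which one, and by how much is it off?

Distance(B, V) = 28.9 — off by 3.40.

U = (0.00, 0.00) ✓; UT at 8.400° ✓; |UT| = 25.00 ✓; ∠UTE = 48.90° ✓; |TE| = 19.10 ✓; ∠TEN = 115.0° ✓; |EN| = 16.50 ✓; ∠ENA = 147.6° ✓; |NA| = 10.20 ✓; ∠NAB = 62.20° ✓; |AB| = 16.00 ✓; ∠ABV = 53.60° ✓; |BV| = 32.30 ✗.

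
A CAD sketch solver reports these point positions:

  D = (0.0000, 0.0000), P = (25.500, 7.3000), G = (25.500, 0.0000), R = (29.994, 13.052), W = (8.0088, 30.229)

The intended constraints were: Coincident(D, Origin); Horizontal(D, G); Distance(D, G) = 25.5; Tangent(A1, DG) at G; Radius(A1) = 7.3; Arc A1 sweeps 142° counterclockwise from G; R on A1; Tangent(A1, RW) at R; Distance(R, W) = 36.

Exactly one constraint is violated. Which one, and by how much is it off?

Distance(R, W) = 36 — off by 8.10.

D = (0.00, 0.00) ✓; D.y = 0.00, G.y = 0.00 ✓; |DG| = 25.50 ✓; ∠(PG, GD) = 90.00° ✓; |PG| = 7.300 ✓; bearing(P→R) − bearing(P→G) = 142.0° ✓; |PR| = 7.299 ✓; ∠(PR, RW) = 90.00° ✓; |RW| = 27.90 ✗.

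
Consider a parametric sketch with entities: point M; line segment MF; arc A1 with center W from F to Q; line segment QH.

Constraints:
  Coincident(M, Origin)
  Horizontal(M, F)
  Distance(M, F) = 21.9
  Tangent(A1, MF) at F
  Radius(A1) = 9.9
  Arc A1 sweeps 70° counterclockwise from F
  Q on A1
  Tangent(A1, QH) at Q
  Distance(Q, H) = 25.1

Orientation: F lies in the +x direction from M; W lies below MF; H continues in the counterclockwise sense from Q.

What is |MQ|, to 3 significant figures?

14.2

M is at the origin; MF is horizontal with |MF| = 21.9 and F on the +x side, so F = (21.9, 0.00). The tangent condition forces WF to be normal to MF, so W = F + (0, -9.9) = (21.9, -9.90). On A1, F sits at bearing 90° from W; a 70° counterclockwise sweep puts Q at bearing 160°, so Q = W + 9.9·(cos 160°, sin 160°) = (12.6, -6.51). Then |MQ| = |Q − M| = 14.2.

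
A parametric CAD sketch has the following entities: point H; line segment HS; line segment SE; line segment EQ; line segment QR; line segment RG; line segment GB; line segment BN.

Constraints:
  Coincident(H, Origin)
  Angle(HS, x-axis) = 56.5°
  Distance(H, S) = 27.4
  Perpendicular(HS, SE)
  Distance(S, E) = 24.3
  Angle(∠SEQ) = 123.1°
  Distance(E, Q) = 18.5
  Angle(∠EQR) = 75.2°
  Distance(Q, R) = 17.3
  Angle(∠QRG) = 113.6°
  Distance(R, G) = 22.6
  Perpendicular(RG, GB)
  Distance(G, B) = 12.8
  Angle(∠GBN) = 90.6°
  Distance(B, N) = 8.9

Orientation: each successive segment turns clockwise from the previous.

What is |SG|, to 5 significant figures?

5.0201

H is at the origin; HS runs at 56.5° with length 27.4, so S = (15.123, 22.848). HS is perpendicular to SE, so SE runs at -33.500°; with |SE| = 24.3, E = (35.386, 9.4364). ∠SEQ = 123.1° gives EQ at -90.400° from the x-axis; with |EQ| = 18.5, Q = (35.257, -9.0631). ∠EQR = 75.2° gives QR at 164.80° from the x-axis; with |QR| = 17.3, R = (18.563, -4.5273). ∠QRG = 113.6° gives RG at 98.400° from the x-axis; with |RG| = 22.6, G = (15.261, 17.830). Then |SG| = |G − S| = 5.0201.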